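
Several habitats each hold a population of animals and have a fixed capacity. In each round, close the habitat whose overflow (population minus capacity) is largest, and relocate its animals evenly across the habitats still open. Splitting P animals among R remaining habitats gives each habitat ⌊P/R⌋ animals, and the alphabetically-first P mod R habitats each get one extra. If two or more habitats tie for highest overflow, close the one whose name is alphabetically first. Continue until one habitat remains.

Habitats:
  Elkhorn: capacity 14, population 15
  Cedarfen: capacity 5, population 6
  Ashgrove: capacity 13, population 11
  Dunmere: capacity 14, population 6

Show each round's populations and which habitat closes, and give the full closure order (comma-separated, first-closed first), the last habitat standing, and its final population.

Round 1: Ashgrove=11 Cedarfen=6 Dunmere=6 Elkhorn=15 → close Cedarfen (overflow 1)
  6÷3 = 2 each, +1 to first 0
Round 2: Ashgrove=13 Dunmere=8 Elkhorn=17 → close Elkhorn (overflow 3)
  17÷2 = 8 each, +1 to first 1
Round 3: Ashgrove=22 Dunmere=16 → close Ashgrove (overflow 9)
  22÷1 = 22 each, +1 to first 0

Closure order: Cedarfen, Elkhorn, Ashgrove
Last habitat: Dunmere with 38 animals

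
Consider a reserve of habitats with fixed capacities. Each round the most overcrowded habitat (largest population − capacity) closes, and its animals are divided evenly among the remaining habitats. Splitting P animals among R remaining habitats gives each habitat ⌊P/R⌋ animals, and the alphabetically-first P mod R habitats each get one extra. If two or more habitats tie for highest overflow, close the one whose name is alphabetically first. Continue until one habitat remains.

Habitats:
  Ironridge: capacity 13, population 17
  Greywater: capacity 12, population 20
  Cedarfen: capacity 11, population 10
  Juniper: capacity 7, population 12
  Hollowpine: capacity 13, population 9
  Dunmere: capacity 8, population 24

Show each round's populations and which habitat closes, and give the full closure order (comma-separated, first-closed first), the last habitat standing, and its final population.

Round 1: Cedarfen=10 Dunmere=24 Greywater=20 Hollowpine=9 Ironridge=17 Juniper=12 → close Dunmere (overflow 16)
  24÷5 = 4 each, +1 to first 4
Round 2: Cedarfen=15 Greywater=25 Hollowpine=14 Ironridge=22 Juniper=16 → close Greywater (overflow 13)
  25÷4 = 6 each, +1 to first 1
Round 3: Cedarfen=22 Hollowpine=20 Ironridge=28 Juniper=22 → close Ironridge (overflow 15)
  28÷3 = 9 each, +1 to first 1
Round 4: Cedarfen=32 Hollowpine=29 Juniper=31 → close Juniper (overflow 24)
  31÷2 = 15 each, +1 to first 1
Round 5: Cedarfen=48 Hollowpine=44 → close Cedarfen (overflow 37)
  48÷1 = 48 each, +1 to first 0

Closure order: Dunmere, Greywater, Ironridge, Juniper, Cedarfen
Last habitat: Hollowpine with 92 animals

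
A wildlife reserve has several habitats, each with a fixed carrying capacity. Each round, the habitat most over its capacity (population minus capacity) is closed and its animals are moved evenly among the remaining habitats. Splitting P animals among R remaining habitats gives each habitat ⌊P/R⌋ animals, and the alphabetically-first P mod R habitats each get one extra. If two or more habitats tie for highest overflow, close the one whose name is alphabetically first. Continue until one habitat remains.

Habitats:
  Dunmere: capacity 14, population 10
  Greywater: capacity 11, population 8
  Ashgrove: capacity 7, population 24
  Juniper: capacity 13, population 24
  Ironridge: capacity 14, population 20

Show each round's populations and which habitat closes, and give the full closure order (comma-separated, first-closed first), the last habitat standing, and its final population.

Closure order: Ashgrove, Juniper, Ironridge, Greywater
Last habitat: Dunmere with 86 animals

Round 1: Ashgrove=24 Dunmere=10 Greywater=8 Ironridge=20 Juniper=24 → close Ashgrove (overflow 17)
  24÷4 = 6 each, +1 to first 0
Round 2: Dunmere=16 Greywater=14 Ironridge=26 Juniper=30 → close Juniper (overflow 17)
  30÷3 = 10 each, +1 to first 0
Round 3: Dunmere=26 Greywater=24 Ironridge=36 → close Ironridge (overflow 22)
  36÷2 = 18 each, +1 to first 0
Round 4: Dunmere=44 Greywater=42 → close Greywater (overflow 31)
  42÷1 = 42 each, +1 to first 0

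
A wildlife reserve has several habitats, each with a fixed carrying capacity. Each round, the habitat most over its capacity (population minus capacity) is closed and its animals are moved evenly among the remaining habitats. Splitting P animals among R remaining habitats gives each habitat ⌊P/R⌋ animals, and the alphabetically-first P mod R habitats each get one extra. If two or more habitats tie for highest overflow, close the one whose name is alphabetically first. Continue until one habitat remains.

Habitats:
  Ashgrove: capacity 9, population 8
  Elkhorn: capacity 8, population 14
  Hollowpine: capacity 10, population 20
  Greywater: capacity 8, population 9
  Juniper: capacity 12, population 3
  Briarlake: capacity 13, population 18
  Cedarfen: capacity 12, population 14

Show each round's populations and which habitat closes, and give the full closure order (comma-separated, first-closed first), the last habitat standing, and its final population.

Closure order: Hollowpine, Briarlake, Elkhorn, Cedarfen, Ashgrove, Greywater
Last habitat: Juniper with 86 animals

Round 1: Ashgrove=8 Briarlake=18 Cedarfen=14 Elkhorn=14 Greywater=9 Hollowpine=20 Juniper=3 → close Hollowpine (overflow 10)
  20÷6 = 3 each, +1 to first 2
Round 2: Ashgrove=12 Briarlake=22 Cedarfen=17 Elkhorn=17 Greywater=12 Juniper=6 → close Briarlake (overflow 9)
  22÷5 = 4 each, +1 to first 2
Round 3: Ashgrove=17 Cedarfen=22 Elkhorn=21 Greywater=16 Juniper=10 → close Elkhorn (overflow 13)
  21÷4 = 5 each, +1 to first 1
Round 4: Ashgrove=23 Cedarfen=27 Greywater=21 Juniper=15 → close Cedarfen (overflow 15)
  27÷3 = 9 each, +1 to first 0
Round 5: Ashgrove=32 Greywater=30 Juniper=24 → close Ashgrove (overflow 23)
  32÷2 = 16 each, +1 to first 0
Round 6: Greywater=46 Juniper=40 → close Greywater (overflow 38)
  46÷1 = 46 each, +1 to first 0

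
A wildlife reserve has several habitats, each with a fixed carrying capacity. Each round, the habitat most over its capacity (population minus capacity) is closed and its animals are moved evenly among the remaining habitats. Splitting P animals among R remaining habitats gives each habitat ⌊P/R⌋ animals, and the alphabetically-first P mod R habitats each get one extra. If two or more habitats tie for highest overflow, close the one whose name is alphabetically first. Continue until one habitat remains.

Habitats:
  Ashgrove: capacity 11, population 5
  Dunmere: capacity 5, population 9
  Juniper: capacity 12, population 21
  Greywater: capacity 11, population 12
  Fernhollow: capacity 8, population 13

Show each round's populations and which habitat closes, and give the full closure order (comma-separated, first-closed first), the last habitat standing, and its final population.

Closure order: Juniper, Fernhollow, Dunmere, Greywater
Last habitat: Ashgrove with 60 animals

Round 1: Ashgrove=5 Dunmere=9 Fernhollow=13 Greywater=12 Juniper=21 → close Juniper (overflow 9)
  21÷4 = 5 each, +1 to first 1
Round 2: Ashgrove=11 Dunmere=14 Fernhollow=18 Greywater=17 → close Fernhollow (overflow 10)
  18÷3 = 6 each, +1 to first 0
Round 3: Ashgrove=17 Dunmere=20 Greywater=23 → close Dunmere (overflow 15)
  20÷2 = 10 each, +1 to first 0
Round 4: Ashgrove=27 Greywater=33 → close Greywater (overflow 22)
  33÷1 = 33 each, +1 to first 0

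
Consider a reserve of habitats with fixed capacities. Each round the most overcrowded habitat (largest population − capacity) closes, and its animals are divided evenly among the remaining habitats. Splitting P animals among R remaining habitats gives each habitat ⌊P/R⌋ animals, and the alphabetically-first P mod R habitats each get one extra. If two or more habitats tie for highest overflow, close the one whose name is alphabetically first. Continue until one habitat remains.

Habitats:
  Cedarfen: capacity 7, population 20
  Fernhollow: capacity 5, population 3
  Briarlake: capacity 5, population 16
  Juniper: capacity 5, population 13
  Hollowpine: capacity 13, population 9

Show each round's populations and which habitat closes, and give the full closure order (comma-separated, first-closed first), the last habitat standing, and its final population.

Closure order: Cedarfen, Briarlake, Juniper, Fernhollow
Last habitat: Hollowpine with 61 animals

Round 1: Briarlake=16 Cedarfen=20 Fernhollow=3 Hollowpine=9 Juniper=13 → close Cedarfen (overflow 13)
  20÷4 = 5 each, +1 to first 0
Round 2: Briarlake=21 Fernhollow=8 Hollowpine=14 Juniper=18 → close Briarlake (overflow 16)
  21÷3 = 7 each, +1 to first 0
Round 3: Fernhollow=15 Hollowpine=21 Juniper=25 → close Juniper (overflow 20)
  25÷2 = 12 each, +1 to first 1
Round 4: Fernhollow=28 Hollowpine=33 → close Fernhollow (overflow 23)
  28÷1 = 28 each, +1 to first 0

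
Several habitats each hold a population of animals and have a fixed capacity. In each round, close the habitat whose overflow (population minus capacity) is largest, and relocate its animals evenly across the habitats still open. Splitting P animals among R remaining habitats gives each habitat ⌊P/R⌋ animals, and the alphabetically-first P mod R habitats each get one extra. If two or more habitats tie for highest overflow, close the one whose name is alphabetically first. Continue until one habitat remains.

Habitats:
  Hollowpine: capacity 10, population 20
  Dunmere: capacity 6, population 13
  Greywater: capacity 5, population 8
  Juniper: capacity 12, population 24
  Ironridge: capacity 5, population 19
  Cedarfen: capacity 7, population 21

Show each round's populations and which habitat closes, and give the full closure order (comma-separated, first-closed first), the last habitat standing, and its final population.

Round 1: Cedarfen=21 Dunmere=13 Greywater=8 Hollowpine=20 Ironridge=19 Juniper=24 → close Cedarfen (overflow 14)
  21÷5 = 4 each, +1 to first 1
Round 2: Dunmere=18 Greywater=12 Hollowpine=24 Ironridge=23 Juniper=28 → close Ironridge (overflow 18)
  23÷4 = 5 each, +1 to first 3
Round 3: Dunmere=24 Greywater=18 Hollowpine=30 Juniper=33 → close Juniper (overflow 21)
  33÷3 = 11 each, +1 to first 0
Round 4: Dunmere=35 Greywater=29 Hollowpine=41 → close Hollowpine (overflow 31)
  41÷2 = 20 each, +1 to first 1
Round 5: Dunmere=56 Greywater=49 → close Dunmere (overflow 50)
  56÷1 = 56 each, +1 to first 0

Closure order: Cedarfen, Ironridge, Juniper, Hollowpine, Dunmere
Last habitat: Greywater with 105 animals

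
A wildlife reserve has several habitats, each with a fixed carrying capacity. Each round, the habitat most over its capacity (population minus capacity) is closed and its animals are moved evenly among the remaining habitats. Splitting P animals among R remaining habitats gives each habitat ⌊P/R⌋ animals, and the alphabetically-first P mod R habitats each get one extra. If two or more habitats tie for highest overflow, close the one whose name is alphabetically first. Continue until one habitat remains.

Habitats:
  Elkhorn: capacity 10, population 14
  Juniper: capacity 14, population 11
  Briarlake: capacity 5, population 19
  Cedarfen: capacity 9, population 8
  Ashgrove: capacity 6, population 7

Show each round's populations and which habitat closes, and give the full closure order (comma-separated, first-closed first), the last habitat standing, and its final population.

Round 1: Ashgrove=7 Briarlake=19 Cedarfen=8 Elkhorn=14 Juniper=11 → close Briarlake (overflow 14)
  19÷4 = 4 each, +1 to first 3
Round 2: Ashgrove=12 Cedarfen=13 Elkhorn=19 Juniper=15 → close Elkhorn (overflow 9)
  19÷3 = 6 each, +1 to first 1
Round 3: Ashgrove=19 Cedarfen=19 Juniper=21 → close Ashgrove (overflow 13)
  19÷2 = 9 each, +1 to first 1
Round 4: Cedarfen=29 Juniper=30 → close Cedarfen (overflow 20)
  29÷1 = 29 each, +1 to first 0

Closure order: Briarlake, Elkhorn, Ashgrove, Cedarfen
Last habitat: Juniper with 59 animals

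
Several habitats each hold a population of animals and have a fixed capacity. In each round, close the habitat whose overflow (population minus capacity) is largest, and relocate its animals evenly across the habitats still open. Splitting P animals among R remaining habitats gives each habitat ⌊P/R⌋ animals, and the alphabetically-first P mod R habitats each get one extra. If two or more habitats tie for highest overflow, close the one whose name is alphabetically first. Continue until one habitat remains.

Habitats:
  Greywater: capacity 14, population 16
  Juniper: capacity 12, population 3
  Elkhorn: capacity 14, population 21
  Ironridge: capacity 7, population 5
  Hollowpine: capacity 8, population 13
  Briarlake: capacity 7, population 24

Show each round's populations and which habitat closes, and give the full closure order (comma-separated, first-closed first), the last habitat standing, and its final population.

Round 1: Briarlake=24 Elkhorn=21 Greywater=16 Hollowpine=13 Ironridge=5 Juniper=3 → close Briarlake (overflow 17)
  24÷5 = 4 each, +1 to first 4
Round 2: Elkhorn=26 Greywater=21 Hollowpine=18 Ironridge=10 Juniper=7 → close Elkhorn (overflow 12)
  26÷4 = 6 each, +1 to first 2
Round 3: Greywater=28 Hollowpine=25 Ironridge=16 Juniper=13 → close Hollowpine (overflow 17)
  25÷3 = 8 each, +1 to first 1
Round 4: Greywater=37 Ironridge=24 Juniper=21 → close Greywater (overflow 23)
  37÷2 = 18 each, +1 to first 1
Round 5: Ironridge=43 Juniper=39 → close Ironridge (overflow 36)
  43÷1 = 43 each, +1 to first 0

Closure order: Briarlake, Elkhorn, Hollowpine, Greywater, Ironridge
Last habitat: Juniper with 82 animals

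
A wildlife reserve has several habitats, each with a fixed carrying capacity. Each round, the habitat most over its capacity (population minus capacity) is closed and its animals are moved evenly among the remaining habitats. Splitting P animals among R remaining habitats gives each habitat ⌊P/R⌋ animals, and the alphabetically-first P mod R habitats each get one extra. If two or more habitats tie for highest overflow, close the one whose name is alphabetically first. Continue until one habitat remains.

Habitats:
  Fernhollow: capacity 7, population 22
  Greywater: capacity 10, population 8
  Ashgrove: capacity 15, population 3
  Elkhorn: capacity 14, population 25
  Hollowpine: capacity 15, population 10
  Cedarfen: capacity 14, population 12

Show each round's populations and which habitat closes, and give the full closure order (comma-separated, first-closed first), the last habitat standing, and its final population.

Round 1: Ashgrove=3 Cedarfen=12 Elkhorn=25 Fernhollow=22 Greywater=8 Hollowpine=10 → close Fernhollow (overflow 15)
  22÷5 = 4 each, +1 to first 2
Round 2: Ashgrove=8 Cedarfen=17 Elkhorn=29 Greywater=12 Hollowpine=14 → close Elkhorn (overflow 15)
  29÷4 = 7 each, +1 to first 1
Round 3: Ashgrove=16 Cedarfen=24 Greywater=19 Hollowpine=21 → close Cedarfen (overflow 10)
  24÷3 = 8 each, +1 to first 0
Round 4: Ashgrove=24 Greywater=27 Hollowpine=29 → close Greywater (overflow 17)
  27÷2 = 13 each, +1 to first 1
Round 5: Ashgrove=38 Hollowpine=42 → close Hollowpine (overflow 27)
  42÷1 = 42 each, +1 to first 0

Closure order: Fernhollow, Elkhorn, Cedarfen, Greywater, Hollowpine
Last habitat: Ashgrove with 80 animals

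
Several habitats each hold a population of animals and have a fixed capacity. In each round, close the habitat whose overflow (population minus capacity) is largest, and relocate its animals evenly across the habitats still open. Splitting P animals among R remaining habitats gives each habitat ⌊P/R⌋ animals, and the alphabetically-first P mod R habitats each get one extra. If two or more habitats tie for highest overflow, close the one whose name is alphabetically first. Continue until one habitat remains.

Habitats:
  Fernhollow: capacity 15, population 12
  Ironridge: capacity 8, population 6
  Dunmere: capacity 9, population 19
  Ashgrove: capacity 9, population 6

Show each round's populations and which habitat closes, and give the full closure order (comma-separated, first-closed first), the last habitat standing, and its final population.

Round 1: Ashgrove=6 Dunmere=19 Fernhollow=12 Ironridge=6 → close Dunmere (overflow 10)
  19÷3 = 6 each, +1 to first 1
Round 2: Ashgrove=13 Fernhollow=18 Ironridge=12 → close Ashgrove (overflow 4)
  13÷2 = 6 each, +1 to first 1
Round 3: Fernhollow=25 Ironridge=18 → close Fernhollow (overflow 10)
  25÷1 = 25 each, +1 to first 0

Closure order: Dunmere, Ashgrove, Fernhollow
Last habitat: Ironridge with 43 animals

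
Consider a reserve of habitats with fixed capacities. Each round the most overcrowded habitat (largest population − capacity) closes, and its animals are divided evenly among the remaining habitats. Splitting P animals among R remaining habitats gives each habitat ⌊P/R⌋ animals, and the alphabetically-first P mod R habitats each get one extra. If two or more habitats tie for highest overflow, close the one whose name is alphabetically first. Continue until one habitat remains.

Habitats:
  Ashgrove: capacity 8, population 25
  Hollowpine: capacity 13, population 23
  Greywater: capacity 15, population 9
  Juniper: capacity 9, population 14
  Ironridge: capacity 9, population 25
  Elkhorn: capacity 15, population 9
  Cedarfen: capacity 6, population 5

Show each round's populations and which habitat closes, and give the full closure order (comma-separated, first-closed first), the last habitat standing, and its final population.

Round 1: Ashgrove=25 Cedarfen=5 Elkhorn=9 Greywater=9 Hollowpine=23 Ironridge=25 Juniper=14 → close Ashgrove (overflow 17)
  25÷6 = 4 each, +1 to first 1
Round 2: Cedarfen=10 Elkhorn=13 Greywater=13 Hollowpine=27 Ironridge=29 Juniper=18 → close Ironridge (overflow 20)
  29÷5 = 5 each, +1 to first 4
Round 3: Cedarfen=16 Elkhorn=19 Greywater=19 Hollowpine=33 Juniper=23 → close Hollowpine (overflow 20)
  33÷4 = 8 each, +1 to first 1
Round 4: Cedarfen=25 Elkhorn=27 Greywater=27 Juniper=31 → close Juniper (overflow 22)
  31÷3 = 10 each, +1 to first 1
Round 5: Cedarfen=36 Elkhorn=37 Greywater=37 → close Cedarfen (overflow 30)
  36÷2 = 18 each, +1 to first 0
Round 6: Elkhorn=55 Greywater=55 → close Elkhorn (overflow 40)
  55÷1 = 55 each, +1 to first 0

Closure order: Ashgrove, Ironridge, Hollowpine, Juniper, Cedarfen, Elkhorn
Last habitat: Greywater with 110 animals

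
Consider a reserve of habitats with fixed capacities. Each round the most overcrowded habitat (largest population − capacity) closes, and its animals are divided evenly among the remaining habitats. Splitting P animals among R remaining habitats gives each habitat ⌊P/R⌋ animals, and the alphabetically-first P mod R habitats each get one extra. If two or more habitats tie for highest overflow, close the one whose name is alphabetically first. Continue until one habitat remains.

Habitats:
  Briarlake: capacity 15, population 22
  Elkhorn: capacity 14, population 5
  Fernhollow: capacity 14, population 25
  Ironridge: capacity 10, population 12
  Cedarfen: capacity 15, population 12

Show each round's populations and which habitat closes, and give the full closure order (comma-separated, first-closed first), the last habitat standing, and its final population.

Round 1: Briarlake=22 Cedarfen=12 Elkhorn=5 Fernhollow=25 Ironridge=12 → close Fernhollow (overflow 11)
  25÷4 = 6 each, +1 to first 1
Round 2: Briarlake=29 Cedarfen=18 Elkhorn=11 Ironridge=18 → close Briarlake (overflow 14)
  29÷3 = 9 each, +1 to first 2
Round 3: Cedarfen=28 Elkhorn=21 Ironridge=27 → close Ironridge (overflow 17)
  27÷2 = 13 each, +1 to first 1
Round 4: Cedarfen=42 Elkhorn=34 → close Cedarfen (overflow 27)
  42÷1 = 42 each, +1 to first 0

Closure order: Fernhollow, Briarlake, Ironridge, Cedarfen
Last habitat: Elkhorn with 76 animals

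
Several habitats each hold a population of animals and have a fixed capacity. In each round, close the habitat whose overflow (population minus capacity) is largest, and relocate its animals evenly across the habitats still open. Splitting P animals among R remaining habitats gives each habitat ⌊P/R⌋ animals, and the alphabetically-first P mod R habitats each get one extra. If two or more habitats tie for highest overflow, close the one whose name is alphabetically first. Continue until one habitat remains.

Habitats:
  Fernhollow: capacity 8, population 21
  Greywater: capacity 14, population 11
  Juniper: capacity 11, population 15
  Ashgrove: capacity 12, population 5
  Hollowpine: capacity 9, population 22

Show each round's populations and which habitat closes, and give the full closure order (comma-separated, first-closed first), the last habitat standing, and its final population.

Round 1: Ashgrove=5 Fernhollow=21 Greywater=11 Hollowpine=22 Juniper=15 → close Fernhollow (overflow 13)
  21÷4 = 5 each, +1 to first 1
Round 2: Ashgrove=11 Greywater=16 Hollowpine=27 Juniper=20 → close Hollowpine (overflow 18)
  27÷3 = 9 each, +1 to first 0
Round 3: Ashgrove=20 Greywater=25 Juniper=29 → close Juniper (overflow 18)
  29÷2 = 14 each, +1 to first 1
Round 4: Ashgrove=35 Greywater=39 → close Greywater (overflow 25)
  39÷1 = 39 each, +1 to first 0

Closure order: Fernhollow, Hollowpine, Juniper, Greywater
Last habitat: Ashgrove with 74 animals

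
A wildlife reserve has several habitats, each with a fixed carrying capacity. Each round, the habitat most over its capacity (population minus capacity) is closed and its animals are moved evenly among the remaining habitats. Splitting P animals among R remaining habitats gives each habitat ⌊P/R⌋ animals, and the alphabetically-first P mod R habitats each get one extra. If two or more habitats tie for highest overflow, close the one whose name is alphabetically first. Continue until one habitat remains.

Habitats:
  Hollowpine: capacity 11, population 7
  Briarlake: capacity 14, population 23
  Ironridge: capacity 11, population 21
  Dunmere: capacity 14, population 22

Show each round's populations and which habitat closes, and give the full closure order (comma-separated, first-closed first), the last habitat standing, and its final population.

Round 1: Briarlake=23 Dunmere=22 Hollowpine=7 Ironridge=21 → close Ironridge (overflow 10)
  21÷3 = 7 each, +1 to first 0
Round 2: Briarlake=30 Dunmere=29 Hollowpine=14 → close Briarlake (overflow 16)
  30÷2 = 15 each, +1 to first 0
Round 3: Dunmere=44 Hollowpine=29 → close Dunmere (overflow 30)
  44÷1 = 44 each, +1 to first 0

Closure order: Ironridge, Briarlake, Dunmere
Last habitat: Hollowpine with 73 animals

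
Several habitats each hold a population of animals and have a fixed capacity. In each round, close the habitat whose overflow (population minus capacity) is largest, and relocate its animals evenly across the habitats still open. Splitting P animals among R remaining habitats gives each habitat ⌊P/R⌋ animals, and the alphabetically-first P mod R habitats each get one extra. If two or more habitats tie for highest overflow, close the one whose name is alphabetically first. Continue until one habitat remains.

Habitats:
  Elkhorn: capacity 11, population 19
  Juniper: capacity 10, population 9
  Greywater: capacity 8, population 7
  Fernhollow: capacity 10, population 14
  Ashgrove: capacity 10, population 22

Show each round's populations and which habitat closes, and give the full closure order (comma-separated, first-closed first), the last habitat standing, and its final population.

Round 1: Ashgrove=22 Elkhorn=19 Fernhollow=14 Greywater=7 Juniper=9 → close Ashgrove (overflow 12)
  22÷4 = 5 each, +1 to first 2
Round 2: Elkhorn=25 Fernhollow=20 Greywater=12 Juniper=14 → close Elkhorn (overflow 14)
  25÷3 = 8 each, +1 to first 1
Round 3: Fernhollow=29 Greywater=20 Juniper=22 → close Fernhollow (overflow 19)
  29÷2 = 14 each, +1 to first 1
Round 4: Greywater=35 Juniper=36 → close Greywater (overflow 27)
  35÷1 = 35 each, +1 to first 0

Closure order: Ashgrove, Elkhorn, Fernhollow, Greywater
Last habitat: Juniper with 71 animals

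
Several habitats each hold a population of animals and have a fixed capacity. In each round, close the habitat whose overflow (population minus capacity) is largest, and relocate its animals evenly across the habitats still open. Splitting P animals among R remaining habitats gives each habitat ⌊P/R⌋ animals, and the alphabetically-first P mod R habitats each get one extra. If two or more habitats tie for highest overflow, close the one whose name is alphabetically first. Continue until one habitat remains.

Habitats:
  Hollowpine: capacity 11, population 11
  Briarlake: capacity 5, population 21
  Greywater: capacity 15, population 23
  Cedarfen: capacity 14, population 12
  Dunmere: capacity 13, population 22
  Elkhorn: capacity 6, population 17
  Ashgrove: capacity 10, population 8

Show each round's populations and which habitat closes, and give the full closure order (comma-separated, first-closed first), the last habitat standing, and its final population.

Closure order: Briarlake, Elkhorn, Dunmere, Greywater, Ashgrove, Cedarfen
Last habitat: Hollowpine with 114 animals

Round 1: Ashgrove=8 Briarlake=21 Cedarfen=12 Dunmere=22 Elkhorn=17 Greywater=23 Hollowpine=11 → close Briarlake (overflow 16)
  21÷6 = 3 each, +1 to first 3
Round 2: Ashgrove=12 Cedarfen=16 Dunmere=26 Elkhorn=20 Greywater=26 Hollowpine=14 → close Elkhorn (overflow 14)
  20÷5 = 4 each, +1 to first 0
Round 3: Ashgrove=16 Cedarfen=20 Dunmere=30 Greywater=30 Hollowpine=18 → close Dunmere (overflow 17)
  30÷4 = 7 each, +1 to first 2
Round 4: Ashgrove=24 Cedarfen=28 Greywater=37 Hollowpine=25 → close Greywater (overflow 22)
  37÷3 = 12 each, +1 to first 1
Round 5: Ashgrove=37 Cedarfen=40 Hollowpine=37 → close Ashgrove (overflow 27)
  37÷2 = 18 each, +1 to first 1
Round 6: Cedarfen=59 Hollowpine=55 → close Cedarfen (overflow 45)
  59÷1 = 59 each, +1 to first 0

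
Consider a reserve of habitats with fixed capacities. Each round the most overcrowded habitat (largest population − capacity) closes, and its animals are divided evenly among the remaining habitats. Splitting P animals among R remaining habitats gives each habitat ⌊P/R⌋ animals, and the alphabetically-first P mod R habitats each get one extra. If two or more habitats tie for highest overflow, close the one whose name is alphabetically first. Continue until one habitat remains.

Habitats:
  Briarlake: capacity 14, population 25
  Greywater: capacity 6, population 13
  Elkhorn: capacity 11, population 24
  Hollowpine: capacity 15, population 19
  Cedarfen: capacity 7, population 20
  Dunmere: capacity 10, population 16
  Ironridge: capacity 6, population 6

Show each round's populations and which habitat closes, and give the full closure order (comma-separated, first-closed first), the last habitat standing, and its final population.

Closure order: Cedarfen, Elkhorn, Briarlake, Dunmere, Greywater, Hollowpine
Last habitat: Ironridge with 123 animals

Round 1: Briarlake=25 Cedarfen=20 Dunmere=16 Elkhorn=24 Greywater=13 Hollowpine=19 Ironridge=6 → close Cedarfen (overflow 13)
  20÷6 = 3 each, +1 to first 2
Round 2: Briarlake=29 Dunmere=20 Elkhorn=27 Greywater=16 Hollowpine=22 Ironridge=9 → close Elkhorn (overflow 16)
  27÷5 = 5 each, +1 to first 2
Round 3: Briarlake=35 Dunmere=26 Greywater=21 Hollowpine=27 Ironridge=14 → close Briarlake (overflow 21)
  35÷4 = 8 each, +1 to first 3
Round 4: Dunmere=35 Greywater=30 Hollowpine=36 Ironridge=22 → close Dunmere (overflow 25)
  35÷3 = 11 each, +1 to first 2
Round 5: Greywater=42 Hollowpine=48 Ironridge=33 → close Greywater (overflow 36)
  42÷2 = 21 each, +1 to first 0
Round 6: Hollowpine=69 Ironridge=54 → close Hollowpine (overflow 54)
  69÷1 = 69 each, +1 to first 0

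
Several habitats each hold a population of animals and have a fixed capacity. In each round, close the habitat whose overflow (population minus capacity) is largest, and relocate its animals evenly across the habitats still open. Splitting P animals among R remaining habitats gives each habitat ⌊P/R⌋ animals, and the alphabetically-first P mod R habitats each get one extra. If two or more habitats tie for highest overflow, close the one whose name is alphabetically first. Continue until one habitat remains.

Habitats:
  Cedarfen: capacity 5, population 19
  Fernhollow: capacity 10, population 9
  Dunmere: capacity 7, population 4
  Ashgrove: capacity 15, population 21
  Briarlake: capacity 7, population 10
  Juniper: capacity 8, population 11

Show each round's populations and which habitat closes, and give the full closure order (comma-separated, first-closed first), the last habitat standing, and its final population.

Closure order: Cedarfen, Ashgrove, Briarlake, Juniper, Fernhollow
Last habitat: Dunmere with 74 animals

Round 1: Ashgrove=21 Briarlake=10 Cedarfen=19 Dunmere=4 Fernhollow=9 Juniper=11 → close Cedarfen (overflow 14)
  19÷5 = 3 each, +1 to first 4
Round 2: Ashgrove=25 Briarlake=14 Dunmere=8 Fernhollow=13 Juniper=14 → close Ashgrove (overflow 10)
  25÷4 = 6 each, +1 to first 1
Round 3: Briarlake=21 Dunmere=14 Fernhollow=19 Juniper=20 → close Briarlake (overflow 14)
  21÷3 = 7 each, +1 to first 0
Round 4: Dunmere=21 Fernhollow=26 Juniper=27 → close Juniper (overflow 19)
  27÷2 = 13 each, +1 to first 1
Round 5: Dunmere=35 Fernhollow=39 → close Fernhollow (overflow 29)
  39÷1 = 39 each, +1 to first 0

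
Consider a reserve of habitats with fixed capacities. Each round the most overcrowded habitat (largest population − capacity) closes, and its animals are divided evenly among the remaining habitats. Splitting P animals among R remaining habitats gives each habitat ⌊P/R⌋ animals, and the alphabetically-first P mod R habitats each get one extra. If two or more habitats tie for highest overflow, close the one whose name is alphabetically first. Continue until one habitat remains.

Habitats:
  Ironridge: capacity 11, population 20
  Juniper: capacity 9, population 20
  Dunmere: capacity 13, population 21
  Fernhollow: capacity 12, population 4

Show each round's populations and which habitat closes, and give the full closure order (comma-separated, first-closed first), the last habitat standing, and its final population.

Closure order: Juniper, Dunmere, Ironridge
Last habitat: Fernhollow with 65 animals

Round 1: Dunmere=21 Fernhollow=4 Ironridge=20 Juniper=20 → close Juniper (overflow 11)
  20÷3 = 6 each, +1 to first 2
Round 2: Dunmere=28 Fernhollow=11 Ironridge=26 → close Dunmere (overflow 15)
  28÷2 = 14 each, +1 to first 0
Round 3: Fernhollow=25 Ironridge=40 → close Ironridge (overflow 29)
  40÷1 = 40 each, +1 to first 0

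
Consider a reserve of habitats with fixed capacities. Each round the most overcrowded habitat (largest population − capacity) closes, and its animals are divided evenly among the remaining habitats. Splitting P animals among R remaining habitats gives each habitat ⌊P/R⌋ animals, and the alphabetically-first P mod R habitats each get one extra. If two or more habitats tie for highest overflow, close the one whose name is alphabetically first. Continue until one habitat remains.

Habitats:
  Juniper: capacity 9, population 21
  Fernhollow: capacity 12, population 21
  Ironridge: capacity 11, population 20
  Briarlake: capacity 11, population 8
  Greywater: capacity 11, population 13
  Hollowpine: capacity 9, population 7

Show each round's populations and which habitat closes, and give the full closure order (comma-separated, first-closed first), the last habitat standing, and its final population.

Closure order: Juniper, Fernhollow, Ironridge, Greywater, Briarlake
Last habitat: Hollowpine with 90 animals

Round 1: Briarlake=8 Fernhollow=21 Greywater=13 Hollowpine=7 Ironridge=20 Juniper=21 → close Juniper (overflow 12)
  21÷5 = 4 each, +1 to first 1
Round 2: Briarlake=13 Fernhollow=25 Greywater=17 Hollowpine=11 Ironridge=24 → close Fernhollow (overflow 13)
  25÷4 = 6 each, +1 to first 1
Round 3: Briarlake=20 Greywater=23 Hollowpine=17 Ironridge=30 → close Ironridge (overflow 19)
  30÷3 = 10 each, +1 to first 0
Round 4: Briarlake=30 Greywater=33 Hollowpine=27 → close Greywater (overflow 22)
  33÷2 = 16 each, +1 to first 1
Round 5: Briarlake=47 Hollowpine=43 → close Briarlake (overflow 36)
  47÷1 = 47 each, +1 to first 0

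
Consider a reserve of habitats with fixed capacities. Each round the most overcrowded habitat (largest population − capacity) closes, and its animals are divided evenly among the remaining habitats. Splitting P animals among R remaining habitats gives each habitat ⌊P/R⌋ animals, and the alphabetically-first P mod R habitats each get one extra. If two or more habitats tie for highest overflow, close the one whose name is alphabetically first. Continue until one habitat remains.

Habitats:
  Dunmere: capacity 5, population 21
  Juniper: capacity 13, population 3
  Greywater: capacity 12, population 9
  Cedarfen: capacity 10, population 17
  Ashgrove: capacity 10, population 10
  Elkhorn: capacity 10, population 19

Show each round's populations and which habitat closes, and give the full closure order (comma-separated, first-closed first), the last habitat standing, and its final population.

Round 1: Ashgrove=10 Cedarfen=17 Dunmere=21 Elkhorn=19 Greywater=9 Juniper=3 → close Dunmere (overflow 16)
  21÷5 = 4 each, +1 to first 1
Round 2: Ashgrove=15 Cedarfen=21 Elkhorn=23 Greywater=13 Juniper=7 → close Elkhorn (overflow 13)
  23÷4 = 5 each, +1 to first 3
Round 3: Ashgrove=21 Cedarfen=27 Greywater=19 Juniper=12 → close Cedarfen (overflow 17)
  27÷3 = 9 each, +1 to first 0
Round 4: Ashgrove=30 Greywater=28 Juniper=21 → close Ashgrove (overflow 20)
  30÷2 = 15 each, +1 to first 0
Round 5: Greywater=43 Juniper=36 → close Greywater (overflow 31)
  43÷1 = 43 each, +1 to first 0

Closure order: Dunmere, Elkhorn, Cedarfen, Ashgrove, Greywater
Last habitat: Juniper with 79 animals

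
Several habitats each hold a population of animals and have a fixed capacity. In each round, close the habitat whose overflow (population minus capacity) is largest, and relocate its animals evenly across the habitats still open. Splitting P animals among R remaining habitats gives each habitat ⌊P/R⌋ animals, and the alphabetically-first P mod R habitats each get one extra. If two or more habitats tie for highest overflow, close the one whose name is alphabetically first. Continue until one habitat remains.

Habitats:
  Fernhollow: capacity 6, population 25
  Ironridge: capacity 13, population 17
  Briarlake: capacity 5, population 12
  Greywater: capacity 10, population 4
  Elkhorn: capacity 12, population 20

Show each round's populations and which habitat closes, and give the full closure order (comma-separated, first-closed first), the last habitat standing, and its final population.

Closure order: Fernhollow, Briarlake, Elkhorn, Ironridge
Last habitat: Greywater with 78 animals

Round 1: Briarlake=12 Elkhorn=20 Fernhollow=25 Greywater=4 Ironridge=17 → close Fernhollow (overflow 19)
  25÷4 = 6 each, +1 to first 1
Round 2: Briarlake=19 Elkhorn=26 Greywater=10 Ironridge=23 → close Briarlake (overflow 14)
  19÷3 = 6 each, +1 to first 1
Round 3: Elkhorn=33 Greywater=16 Ironridge=29 → close Elkhorn (overflow 21)
  33÷2 = 16 each, +1 to first 1
Round 4: Greywater=33 Ironridge=45 → close Ironridge (overflow 32)
  45÷1 = 45 each, +1 to first 0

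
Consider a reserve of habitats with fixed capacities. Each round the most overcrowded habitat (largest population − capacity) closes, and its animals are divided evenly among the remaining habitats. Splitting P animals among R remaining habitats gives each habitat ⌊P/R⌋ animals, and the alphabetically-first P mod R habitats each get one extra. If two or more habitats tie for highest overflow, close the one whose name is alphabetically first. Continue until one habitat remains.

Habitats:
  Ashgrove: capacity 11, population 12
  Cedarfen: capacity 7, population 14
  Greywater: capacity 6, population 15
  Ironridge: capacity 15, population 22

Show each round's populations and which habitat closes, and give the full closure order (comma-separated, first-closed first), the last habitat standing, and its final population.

Round 1: Ashgrove=12 Cedarfen=14 Greywater=15 Ironridge=22 → close Greywater (overflow 9)
  15÷3 = 5 each, +1 to first 0
Round 2: Ashgrove=17 Cedarfen=19 Ironridge=27 → close Cedarfen (overflow 12)
  19÷2 = 9 each, +1 to first 1
Round 3: Ashgrove=27 Ironridge=36 → close Ironridge (overflow 21)
  36÷1 = 36 each, +1 to first 0

Closure order: Greywater, Cedarfen, Ironridge
Last habitat: Ashgrove with 63 animals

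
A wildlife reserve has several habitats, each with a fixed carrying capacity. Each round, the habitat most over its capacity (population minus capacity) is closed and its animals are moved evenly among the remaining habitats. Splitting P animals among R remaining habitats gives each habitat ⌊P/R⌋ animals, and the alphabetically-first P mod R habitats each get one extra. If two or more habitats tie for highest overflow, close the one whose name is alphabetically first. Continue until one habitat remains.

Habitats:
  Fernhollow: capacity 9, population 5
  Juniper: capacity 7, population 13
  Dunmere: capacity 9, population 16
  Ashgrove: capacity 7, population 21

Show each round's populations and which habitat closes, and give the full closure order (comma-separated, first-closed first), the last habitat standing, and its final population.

Closure order: Ashgrove, Dunmere, Juniper
Last habitat: Fernhollow with 55 animals

Round 1: Ashgrove=21 Dunmere=16 Fernhollow=5 Juniper=13 → close Ashgrove (overflow 14)
  21÷3 = 7 each, +1 to first 0
Round 2: Dunmere=23 Fernhollow=12 Juniper=20 → close Dunmere (overflow 14)
  23÷2 = 11 each, +1 to first 1
Round 3: Fernhollow=24 Juniper=31 → close Juniper (overflow 24)
  31÷1 = 31 each, +1 to first 0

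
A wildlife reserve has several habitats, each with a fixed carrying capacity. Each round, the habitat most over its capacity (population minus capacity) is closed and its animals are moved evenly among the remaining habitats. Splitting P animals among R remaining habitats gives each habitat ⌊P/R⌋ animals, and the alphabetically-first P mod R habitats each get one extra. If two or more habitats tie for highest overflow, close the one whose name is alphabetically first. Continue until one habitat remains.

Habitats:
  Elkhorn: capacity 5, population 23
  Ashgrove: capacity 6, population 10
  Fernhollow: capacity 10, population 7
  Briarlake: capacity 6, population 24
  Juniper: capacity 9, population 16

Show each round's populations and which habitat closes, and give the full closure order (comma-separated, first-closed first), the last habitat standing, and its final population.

Round 1: Ashgrove=10 Briarlake=24 Elkhorn=23 Fernhollow=7 Juniper=16 → close Briarlake (overflow 18)
  24÷4 = 6 each, +1 to first 0
Round 2: Ashgrove=16 Elkhorn=29 Fernhollow=13 Juniper=22 → close Elkhorn (overflow 24)
  29÷3 = 9 each, +1 to first 2
Round 3: Ashgrove=26 Fernhollow=23 Juniper=31 → close Juniper (overflow 22)
  31÷2 = 15 each, +1 to first 1
Round 4: Ashgrove=42 Fernhollow=38 → close Ashgrove (overflow 36)
  42÷1 = 42 each, +1 to first 0

Closure order: Briarlake, Elkhorn, Juniper, Ashgrove
Last habitat: Fernhollow with 80 animals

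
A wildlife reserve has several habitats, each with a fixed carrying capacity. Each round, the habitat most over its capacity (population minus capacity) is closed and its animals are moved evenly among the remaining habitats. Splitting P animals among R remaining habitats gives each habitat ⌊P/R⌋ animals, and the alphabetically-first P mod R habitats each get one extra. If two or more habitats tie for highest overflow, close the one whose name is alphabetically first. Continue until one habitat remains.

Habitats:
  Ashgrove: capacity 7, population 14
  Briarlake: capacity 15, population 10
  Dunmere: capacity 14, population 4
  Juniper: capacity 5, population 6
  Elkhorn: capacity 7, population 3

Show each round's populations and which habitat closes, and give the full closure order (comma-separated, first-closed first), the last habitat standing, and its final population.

Closure order: Ashgrove, Juniper, Briarlake, Elkhorn
Last habitat: Dunmere with 37 animals

Round 1: Ashgrove=14 Briarlake=10 Dunmere=4 Elkhorn=3 Juniper=6 → close Ashgrove (overflow 7)
  14÷4 = 3 each, +1 to first 2
Round 2: Briarlake=14 Dunmere=8 Elkhorn=6 Juniper=9 → close Juniper (overflow 4)
  9÷3 = 3 each, +1 to first 0
Round 3: Briarlake=17 Dunmere=11 Elkhorn=9 → close Briarlake (overflow 2)
  17÷2 = 8 each, +1 to first 1
Round 4: Dunmere=20 Elkhorn=17 → close Elkhorn (overflow 10)
  17÷1 = 17 each, +1 to first 0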